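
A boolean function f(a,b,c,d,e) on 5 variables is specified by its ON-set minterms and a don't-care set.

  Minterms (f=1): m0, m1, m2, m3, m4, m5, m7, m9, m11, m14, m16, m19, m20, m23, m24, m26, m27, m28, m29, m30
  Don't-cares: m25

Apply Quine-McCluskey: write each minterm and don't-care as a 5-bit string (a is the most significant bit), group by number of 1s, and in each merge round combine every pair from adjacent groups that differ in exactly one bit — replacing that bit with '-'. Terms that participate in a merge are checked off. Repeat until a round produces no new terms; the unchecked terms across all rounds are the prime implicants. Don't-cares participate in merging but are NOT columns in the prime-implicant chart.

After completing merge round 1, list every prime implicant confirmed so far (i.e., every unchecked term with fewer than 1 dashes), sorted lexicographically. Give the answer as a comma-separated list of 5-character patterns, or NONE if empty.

Round 0: 00000✓ 00001✓ 00010✓ 00011✓ 00100✓ 00101✓ 00111✓ 01001✓ 01011✓ 01110✓ 10000✓ 10011✓ 10100✓ 10111✓ 11000✓ 11001✓ 11010✓ 11011✓ 11100✓ 11101✓ 11110✓
Round 1: -0000✓ -0011✓ -0100✓ -0111✓ -1001✓ -1011✓ -1110 0-001✓ 0-011✓ 00-00✓ 00-01✓ 00-11✓ 000-0✓ 000-1✓ 0000-✓ 0001-✓ 001-1✓ 0010-✓ 010-1✓ 1-000✓ 1-011✓ 1-100✓ 10-00✓ 10-11✓ 11-00✓ 11-01✓ 11-10✓ 110-0✓ 110-1✓ 1100-✓ 1101-✓ 111-0✓ 1110-✓
Round 2: --011 -0-00 -0-11 -10-1 0-0-1 00--1 00-0- 000-- 1--00 11--0 11-0- 110--
PIs = {--011, -0-00, -0-11, -10-1, -1110, 0-0-1, 00--1, 00-0-, 000--, 1--00, 11--0, 11-0-, 110--}

NONE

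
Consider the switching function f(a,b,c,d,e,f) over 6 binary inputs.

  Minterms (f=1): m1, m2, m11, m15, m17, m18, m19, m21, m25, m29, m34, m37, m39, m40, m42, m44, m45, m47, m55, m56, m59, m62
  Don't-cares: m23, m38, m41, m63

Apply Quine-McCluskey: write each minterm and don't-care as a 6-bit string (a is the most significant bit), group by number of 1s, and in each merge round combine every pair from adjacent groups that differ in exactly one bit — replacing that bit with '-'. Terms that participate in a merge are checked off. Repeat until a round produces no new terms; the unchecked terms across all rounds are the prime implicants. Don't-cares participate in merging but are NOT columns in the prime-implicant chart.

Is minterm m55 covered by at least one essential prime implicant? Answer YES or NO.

NO

Round 0: 000001✓ 000010✓ 001011✓ 001111✓ 010001✓ 010010✓ 010011✓ 010101✓ 010111✓ 011001✓ 011101✓ 100010✓ 100101✓ 100110✓ 100111✓ 101000✓ 101001✓ 101010✓ 101100✓ 101101✓ 101111✓ 110111✓ 111000✓ 111011✓ 111110✓ 111111✓
Round 1: -00010 -01111 -10111 0-0001 0-0010 001-11 01-001✓ 01-101✓ 010-01✓ 010-11✓ 0100-1✓ 01001- 0101-1✓ 011-01✓ 1-0111✓ 1-1000 1-1111✓ 10-010 10-101✓ 10-111✓ 100-10 1001-1✓ 10011- 101-00✓ 101-01✓ 1010-0 10100-✓ 1011-1✓ 10110-✓ 11-111✓ 111-11 11111-
Round 2: 01--01 010--1 1--111 10-1-1 101-0-
PIs = {-00010, -01111, -10111, 0-0001, 0-0010, 001-11, 01--01, 010--1, 01001-, 1--111, 1-1000, 10-010, 10-1-1, 100-10, 10011-, 101-0-, 1010-0, 111-11, 11111-}
Coverage chart:
  m1: 0-0001 ←essential
  m2: -00010,0-0010
  m11: 001-11 ←essential
  m15: -01111,001-11
  m17: 0-0001,01--01,010--1
  m18: 0-0010,01001-
  m19: 010--1,01001-
  m21: 01--01,010--1
  m25: 01--01 ←essential
  m29: 01--01 ←essential
  m34: -00010,10-010,100-10
  m37: 10-1-1 ←essential
  m39: 1--111,10-1-1,10011-
  m40: 1-1000,101-0-,1010-0
  m42: 10-010,1010-0
  m44: 101-0- ←essential
  m45: 10-1-1,101-0-
  m47: -01111,1--111,10-1-1
  m55: -10111,1--111
  m56: 1-1000 ←essential
  m59: 111-11 ←essential
  m62: 11111- ←essential
Essential: 0-0001, 001-11, 01--01, 1-1000, 10-1-1, 101-0-, 111-11, 11111-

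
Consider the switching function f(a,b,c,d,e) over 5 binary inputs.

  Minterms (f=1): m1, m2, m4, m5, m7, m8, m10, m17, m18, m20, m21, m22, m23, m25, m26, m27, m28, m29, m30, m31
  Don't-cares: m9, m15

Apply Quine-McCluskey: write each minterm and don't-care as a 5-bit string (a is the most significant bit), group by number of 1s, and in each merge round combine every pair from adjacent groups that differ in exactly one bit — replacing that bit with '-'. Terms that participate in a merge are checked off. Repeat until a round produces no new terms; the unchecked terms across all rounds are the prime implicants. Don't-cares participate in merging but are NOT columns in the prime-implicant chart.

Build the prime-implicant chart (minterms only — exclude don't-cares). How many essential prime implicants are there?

3

size-2^0 implicants → 00001(✓)  00010(✓)  00100(✓)  00101(✓)  00111(✓)  01000(✓)  01001(✓)  01010(✓)  01111(✓)  10001(✓)  10010(✓)  10100(✓)  10101(✓)  10110(✓)  10111(✓)  11001(✓)  11010(✓)  11011(✓)  11100(✓)  11101(✓)  11110(✓)  11111(✓)
size-2^1 implicants → -0001(✓)  -0010(✓)  -0100(✓)  -0101(✓)  -0111(✓)  -1001(✓)  -1010(✓)  -1111(✓)  0-001(✓)  0-010(✓)  0-111(✓)  00-01(✓)  001-1(✓)  0010-(✓)  010-0  0100-  1-001(✓)  1-010(✓)  1-100(✓)  1-101(✓)  1-110(✓)  1-111(✓)  10-01(✓)  10-10(✓)  101-0(✓)  101-1(✓)  1010-(✓)  1011-(✓)  11-01(✓)  11-10(✓)  11-11(✓)  110-1(✓)  1101-(✓)  111-0(✓)  111-1(✓)  1110-(✓)  1111-(✓)
size-2^2 implicants → --001  --010  --111  -0-01  -01-1  -010-  1--01  1--10  1-1-0(✓)  1-1-1(✓)  1-10-(✓)  1-11-(✓)  101--(✓)  11--1  11-1-  111--(✓)
size-2^3 implicants → 1-1--
Unchecked terms (primes): --001, --010, --111, -0-01, -01-1, -010-, 010-0, 0100-, 1--01, 1--10, 1-1--, 11--1, 11-1-
Minterm coverage:
  m1 ⊆ --001,-0-01
  m2 ⊆ --010 [E]
  m4 ⊆ -010- [E]
  m5 ⊆ -0-01,-01-1,-010-
  m7 ⊆ --111,-01-1
  m8 ⊆ 010-0,0100-
  m10 ⊆ --010,010-0
  m17 ⊆ --001,-0-01,1--01
  m18 ⊆ --010,1--10
  m20 ⊆ -010-,1-1--
  m21 ⊆ -0-01,-01-1,-010-,1--01,1-1--
  m22 ⊆ 1--10,1-1--
  m23 ⊆ --111,-01-1,1-1--
  m25 ⊆ --001,1--01,11--1
  m26 ⊆ --010,1--10,11-1-
  m27 ⊆ 11--1,11-1-
  m28 ⊆ 1-1-- [E]
  m29 ⊆ 1--01,1-1--,11--1
  m30 ⊆ 1--10,1-1--,11-1-
  m31 ⊆ --111,1-1--,11--1,11-1-
E = {--010, -010-, 1-1--}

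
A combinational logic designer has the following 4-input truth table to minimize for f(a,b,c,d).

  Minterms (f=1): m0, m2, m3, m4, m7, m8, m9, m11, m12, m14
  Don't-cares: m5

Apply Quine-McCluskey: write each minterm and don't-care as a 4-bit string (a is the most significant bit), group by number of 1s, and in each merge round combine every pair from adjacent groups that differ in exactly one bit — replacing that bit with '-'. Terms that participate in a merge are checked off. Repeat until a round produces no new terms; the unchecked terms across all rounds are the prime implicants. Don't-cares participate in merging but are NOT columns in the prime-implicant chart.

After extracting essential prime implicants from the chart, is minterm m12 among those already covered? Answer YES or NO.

YES

size-2^0 implicants → 0000(✓)  0010(✓)  0011(✓)  0100(✓)  0101(✓)  0111(✓)  1000(✓)  1001(✓)  1011(✓)  1100(✓)  1110(✓)
size-2^1 implicants → -000(✓)  -011  -100(✓)  0-00(✓)  0-11  00-0  001-  01-1  010-  1-00(✓)  10-1  100-  11-0
size-2^2 implicants → --00
Unchecked terms (primes): --00, -011, 0-11, 00-0, 001-, 01-1, 010-, 10-1, 100-, 11-0
Minterm coverage:
  m0 ⊆ --00,00-0
  m2 ⊆ 00-0,001-
  m3 ⊆ -011,0-11,001-
  m4 ⊆ --00,010-
  m7 ⊆ 0-11,01-1
  m8 ⊆ --00,100-
  m9 ⊆ 10-1,100-
  m11 ⊆ -011,10-1
  m12 ⊆ --00,11-0
  m14 ⊆ 11-0 [E]
E = {11-0}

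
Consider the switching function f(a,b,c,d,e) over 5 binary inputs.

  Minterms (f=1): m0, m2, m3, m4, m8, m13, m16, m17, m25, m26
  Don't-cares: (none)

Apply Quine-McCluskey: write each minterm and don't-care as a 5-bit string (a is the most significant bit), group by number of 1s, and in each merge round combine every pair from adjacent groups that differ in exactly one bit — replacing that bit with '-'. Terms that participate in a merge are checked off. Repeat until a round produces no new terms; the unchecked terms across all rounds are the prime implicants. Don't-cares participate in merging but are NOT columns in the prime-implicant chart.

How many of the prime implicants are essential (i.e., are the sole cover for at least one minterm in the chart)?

6

size-2^0 implicants → 00000(✓)  00010(✓)  00011(✓)  00100(✓)  01000(✓)  01101  10000(✓)  10001(✓)  11001(✓)  11010
size-2^1 implicants → -0000  0-000  00-00  000-0  0001-  1-001  1000-
Unchecked terms (primes): -0000, 0-000, 00-00, 000-0, 0001-, 01101, 1-001, 1000-, 11010
Minterm coverage:
  m0 ⊆ -0000,0-000,00-00,000-0
  m2 ⊆ 000-0,0001-
  m3 ⊆ 0001- [E]
  m4 ⊆ 00-00 [E]
  m8 ⊆ 0-000 [E]
  m13 ⊆ 01101 [E]
  m16 ⊆ -0000,1000-
  m17 ⊆ 1-001,1000-
  m25 ⊆ 1-001 [E]
  m26 ⊆ 11010 [E]
E = {0-000, 00-00, 0001-, 01101, 1-001, 11010}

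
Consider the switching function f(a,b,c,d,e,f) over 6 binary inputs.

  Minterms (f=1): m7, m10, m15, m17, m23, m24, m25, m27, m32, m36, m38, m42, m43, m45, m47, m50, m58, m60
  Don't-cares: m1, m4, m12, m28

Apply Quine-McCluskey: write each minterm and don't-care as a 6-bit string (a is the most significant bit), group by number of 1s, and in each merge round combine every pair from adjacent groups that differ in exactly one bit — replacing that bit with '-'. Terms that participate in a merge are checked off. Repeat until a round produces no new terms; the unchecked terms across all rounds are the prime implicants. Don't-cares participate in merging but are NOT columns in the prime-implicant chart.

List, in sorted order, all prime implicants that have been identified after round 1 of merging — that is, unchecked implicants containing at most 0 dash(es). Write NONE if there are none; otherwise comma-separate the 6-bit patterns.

[col 0] 000001*, 000100*, 000111*, 001010*, 001100*, 001111*, 010001*, 010111*, 011000*, 011001*, 011011*, 011100*, 100000*, 100100*, 100110*, 101010*, 101011*, 101101*, 101111*, 110010*, 111010*, 111100*
[col 1] -00100, -01010, -01111, -11100, 0-0001, 0-0111, 0-1100, 00-100, 00-111, 01-001, 011-00, 0110-1, 01100-, 1-1010, 100-00, 1001-0, 101-11, 10101-, 1011-1, 11-010
Prime implicants: -00100, -01010, -01111, -11100, 0-0001, 0-0111, 0-1100, 00-100, 00-111, 01-001, 011-00, 0110-1, 01100-, 1-1010, 100-00, 1001-0, 101-11, 10101-, 1011-1, 11-010

NONE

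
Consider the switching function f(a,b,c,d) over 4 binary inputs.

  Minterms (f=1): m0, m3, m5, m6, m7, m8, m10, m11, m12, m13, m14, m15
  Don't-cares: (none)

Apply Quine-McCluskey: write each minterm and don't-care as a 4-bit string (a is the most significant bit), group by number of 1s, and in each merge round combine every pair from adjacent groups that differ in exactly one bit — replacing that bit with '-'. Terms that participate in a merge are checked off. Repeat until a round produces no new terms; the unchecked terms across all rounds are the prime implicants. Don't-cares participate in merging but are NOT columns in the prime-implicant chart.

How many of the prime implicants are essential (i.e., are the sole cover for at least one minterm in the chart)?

4

Round 0: 0000✓ 0011✓ 0101✓ 0110✓ 0111✓ 1000✓ 1010✓ 1011✓ 1100✓ 1101✓ 1110✓ 1111✓
Round 1: -000 -011✓ -101✓ -110✓ -111✓ 0-11✓ 01-1✓ 011-✓ 1-00✓ 1-10✓ 1-11✓ 10-0✓ 101-✓ 11-0✓ 11-1✓ 110-✓ 111-✓
Round 2: --11 -1-1 -11- 1--0 1-1- 11--
PIs = {--11, -000, -1-1, -11-, 1--0, 1-1-, 11--}
Coverage chart:
  m0: -000 ←essential
  m3: --11 ←essential
  m5: -1-1 ←essential
  m6: -11- ←essential
  m7: --11,-1-1,-11-
  m8: -000,1--0
  m10: 1--0,1-1-
  m11: --11,1-1-
  m12: 1--0,11--
  m13: -1-1,11--
  m14: -11-,1--0,1-1-,11--
  m15: --11,-1-1,-11-,1-1-,11--
Essential: --11, -000, -1-1, -11-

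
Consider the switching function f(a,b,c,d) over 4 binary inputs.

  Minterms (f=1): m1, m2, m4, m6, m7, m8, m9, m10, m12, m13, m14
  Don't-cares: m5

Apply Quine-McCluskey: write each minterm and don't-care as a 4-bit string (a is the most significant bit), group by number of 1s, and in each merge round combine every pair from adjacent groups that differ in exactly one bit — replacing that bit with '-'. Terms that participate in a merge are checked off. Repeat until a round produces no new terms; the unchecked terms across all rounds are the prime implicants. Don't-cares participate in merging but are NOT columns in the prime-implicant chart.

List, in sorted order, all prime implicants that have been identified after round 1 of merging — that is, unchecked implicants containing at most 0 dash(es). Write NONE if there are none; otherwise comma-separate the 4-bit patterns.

[col 0] 0001*, 0010*, 0100*, 0101*, 0110*, 0111*, 1000*, 1001*, 1010*, 1100*, 1101*, 1110*
[col 1] -001*, -010*, -100*, -101*, -110*, 0-01*, 0-10*, 01-0*, 01-1*, 010-*, 011-*, 1-00*, 1-01*, 1-10*, 10-0*, 100-*, 11-0*, 110-*
[col 2] --01, --10, -1-0, -10-, 01--, 1--0, 1-0-
Prime implicants: --01, --10, -1-0, -10-, 01--, 1--0, 1-0-

NONE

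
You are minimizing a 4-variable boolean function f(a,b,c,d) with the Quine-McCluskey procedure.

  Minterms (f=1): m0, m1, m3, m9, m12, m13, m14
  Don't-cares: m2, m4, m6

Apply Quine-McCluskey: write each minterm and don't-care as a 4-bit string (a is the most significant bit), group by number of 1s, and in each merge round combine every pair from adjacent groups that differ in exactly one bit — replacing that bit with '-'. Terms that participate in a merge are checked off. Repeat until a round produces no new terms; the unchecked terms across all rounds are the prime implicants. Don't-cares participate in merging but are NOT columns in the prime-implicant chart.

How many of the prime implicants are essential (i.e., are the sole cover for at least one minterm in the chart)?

2

[col 0] 0000*, 0001*, 0010*, 0011*, 0100*, 0110*, 1001*, 1100*, 1101*, 1110*
[col 1] -001, -100*, -110*, 0-00*, 0-10*, 00-0*, 00-1*, 000-*, 001-*, 01-0*, 1-01, 11-0*, 110-
[col 2] -1-0, 0--0, 00--
Prime implicants: -001, -1-0, 0--0, 00--, 1-01, 110-
PI chart (minterm → PIs covering it):
  0 | 0--0,00--
  1 | -001,00--
  3 | 00--  (sole → essential)
  9 | -001,1-01
  12 | -1-0,110-
  13 | 1-01,110-
  14 | -1-0  (sole → essential)
Essential prime implicants: -1-0, 00--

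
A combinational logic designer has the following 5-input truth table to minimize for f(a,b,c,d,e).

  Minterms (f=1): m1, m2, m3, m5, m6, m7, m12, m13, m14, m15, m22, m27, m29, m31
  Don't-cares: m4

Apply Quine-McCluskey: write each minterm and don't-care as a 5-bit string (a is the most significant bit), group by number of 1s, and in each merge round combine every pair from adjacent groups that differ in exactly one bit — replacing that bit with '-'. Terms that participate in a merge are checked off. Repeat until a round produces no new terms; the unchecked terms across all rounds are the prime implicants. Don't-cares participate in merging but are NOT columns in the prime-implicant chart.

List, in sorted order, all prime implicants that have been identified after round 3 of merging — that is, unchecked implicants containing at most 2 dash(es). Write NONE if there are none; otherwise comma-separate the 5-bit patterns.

-0110, -11-1, 00--1, 00-1-, 11-11

Round 0: 00001✓ 00010✓ 00011✓ 00100✓ 00101✓ 00110✓ 00111✓ 01100✓ 01101✓ 01110✓ 01111✓ 10110✓ 11011✓ 11101✓ 11111✓
Round 1: -0110 -1101✓ -1111✓ 0-100✓ 0-101✓ 0-110✓ 0-111✓ 00-01✓ 00-10✓ 00-11✓ 000-1✓ 0001-✓ 001-0✓ 001-1✓ 0010-✓ 0011-✓ 011-0✓ 011-1✓ 0110-✓ 0111-✓ 11-11 111-1✓
Round 2: -11-1 0-1-0✓ 0-1-1✓ 0-10-✓ 0-11-✓ 00--1 00-1- 001--✓ 011--✓
Round 3: 0-1--
PIs = {-0110, -11-1, 0-1--, 00--1, 00-1-, 11-11}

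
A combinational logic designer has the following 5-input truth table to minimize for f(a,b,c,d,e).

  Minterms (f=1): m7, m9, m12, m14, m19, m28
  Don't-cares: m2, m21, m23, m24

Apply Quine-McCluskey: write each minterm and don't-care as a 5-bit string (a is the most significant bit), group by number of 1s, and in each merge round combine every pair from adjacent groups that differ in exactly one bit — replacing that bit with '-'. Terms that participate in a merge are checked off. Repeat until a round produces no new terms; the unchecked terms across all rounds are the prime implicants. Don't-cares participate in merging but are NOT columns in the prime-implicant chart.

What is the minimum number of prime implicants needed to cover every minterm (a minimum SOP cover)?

5

Round 0: 00010 00111✓ 01001 01100✓ 01110✓ 10011✓ 10101✓ 10111✓ 11000✓ 11100✓
Round 1: -0111 -1100 011-0 10-11 101-1 11-00
PIs = {-0111, -1100, 00010, 01001, 011-0, 10-11, 101-1, 11-00}
Coverage chart:
  m7: -0111 ←essential
  m9: 01001 ←essential
  m12: -1100,011-0
  m14: 011-0 ←essential
  m19: 10-11 ←essential
  m28: -1100,11-00
Essential: -0111, 01001, 011-0, 10-11
Petrick residual → -1100
Min cover (5 terms): b'cde + bcd'e' + a'bc'd'e + a'bce' + ab'de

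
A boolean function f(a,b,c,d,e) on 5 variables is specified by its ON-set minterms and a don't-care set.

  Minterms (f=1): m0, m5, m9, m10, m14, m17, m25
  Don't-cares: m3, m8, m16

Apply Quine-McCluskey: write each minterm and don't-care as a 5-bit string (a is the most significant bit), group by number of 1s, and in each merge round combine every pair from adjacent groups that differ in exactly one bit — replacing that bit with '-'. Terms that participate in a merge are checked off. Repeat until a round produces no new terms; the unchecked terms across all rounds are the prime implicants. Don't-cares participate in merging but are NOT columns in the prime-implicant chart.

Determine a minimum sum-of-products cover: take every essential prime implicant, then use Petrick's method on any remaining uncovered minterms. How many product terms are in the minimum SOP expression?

5

Round 0: 00000✓ 00011 00101 01000✓ 01001✓ 01010✓ 01110✓ 10000✓ 10001✓ 11001✓
Round 1: -0000 -1001 0-000 01-10 010-0 0100- 1-001 1000-
PIs = {-0000, -1001, 0-000, 00011, 00101, 01-10, 010-0, 0100-, 1-001, 1000-}
Coverage chart:
  m0: -0000,0-000
  m5: 00101 ←essential
  m9: -1001,0100-
  m10: 01-10,010-0
  m14: 01-10 ←essential
  m17: 1-001,1000-
  m25: -1001,1-001
Essential: 00101, 01-10
Petrick residual → -0000, -1001, 1-001
Min cover (5 terms): b'c'd'e' + bc'd'e + a'b'cd'e + a'bde' + ac'd'e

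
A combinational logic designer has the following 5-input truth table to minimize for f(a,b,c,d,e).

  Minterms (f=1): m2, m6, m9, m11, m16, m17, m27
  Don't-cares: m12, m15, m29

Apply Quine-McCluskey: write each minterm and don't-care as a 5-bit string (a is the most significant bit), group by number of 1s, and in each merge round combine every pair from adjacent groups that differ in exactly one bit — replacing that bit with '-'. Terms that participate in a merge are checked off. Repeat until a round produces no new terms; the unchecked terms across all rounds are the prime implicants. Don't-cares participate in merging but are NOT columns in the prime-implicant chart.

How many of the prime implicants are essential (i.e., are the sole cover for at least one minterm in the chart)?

4

Round 0: 00010✓ 00110✓ 01001✓ 01011✓ 01100 01111✓ 10000✓ 10001✓ 11011✓ 11101
Round 1: -1011 00-10 01-11 010-1 1000-
PIs = {-1011, 00-10, 01-11, 010-1, 01100, 1000-, 11101}
Coverage chart:
  m2: 00-10 ←essential
  m6: 00-10 ←essential
  m9: 010-1 ←essential
  m11: -1011,01-11,010-1
  m16: 1000- ←essential
  m17: 1000- ←essential
  m27: -1011 ←essential
Essential: -1011, 00-10, 010-1, 1000-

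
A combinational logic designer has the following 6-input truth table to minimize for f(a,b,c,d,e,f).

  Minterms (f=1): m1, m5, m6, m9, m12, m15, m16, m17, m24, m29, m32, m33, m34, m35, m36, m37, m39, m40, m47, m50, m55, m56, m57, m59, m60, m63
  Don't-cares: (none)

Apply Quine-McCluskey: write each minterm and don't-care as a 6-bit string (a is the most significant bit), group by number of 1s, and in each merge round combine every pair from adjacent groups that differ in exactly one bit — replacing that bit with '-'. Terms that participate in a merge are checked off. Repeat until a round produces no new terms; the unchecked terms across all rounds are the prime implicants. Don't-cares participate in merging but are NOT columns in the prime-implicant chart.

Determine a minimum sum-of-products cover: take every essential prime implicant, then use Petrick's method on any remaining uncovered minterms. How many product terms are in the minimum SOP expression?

size-2^0 implicants → 000001(✓)  000101(✓)  000110  001001(✓)  001100  001111(✓)  010000(✓)  010001(✓)  011000(✓)  011101  100000(✓)  100001(✓)  100010(✓)  100011(✓)  100100(✓)  100101(✓)  100111(✓)  101000(✓)  101111(✓)  110010(✓)  110111(✓)  111000(✓)  111001(✓)  111011(✓)  111100(✓)  111111(✓)
size-2^1 implicants → -00001(✓)  -00101(✓)  -01111  -11000  0-0001  00-001  000-01(✓)  01-000  01000-  1-0010  1-0111(✓)  1-1000  1-1111(✓)  10-000  10-111(✓)  100-00(✓)  100-01(✓)  100-11(✓)  1000-0(✓)  1000-1(✓)  10000-(✓)  10001-(✓)  1001-1(✓)  10010-(✓)  11-111(✓)  111-00  111-11  1110-1  11100-
size-2^2 implicants → -00-01  1--111  100--1  100-0-  1000--
Unchecked terms (primes): -00-01, -01111, -11000, 0-0001, 00-001, 000110, 001100, 01-000, 01000-, 011101, 1--111, 1-0010, 1-1000, 10-000, 100--1, 100-0-, 1000--, 111-00, 111-11, 1110-1, 11100-
Minterm coverage:
  m1 ⊆ -00-01,0-0001,00-001
  m5 ⊆ -00-01 [E]
  m6 ⊆ 000110 [E]
  m9 ⊆ 00-001 [E]
  m12 ⊆ 001100 [E]
  m15 ⊆ -01111 [E]
  m16 ⊆ 01-000,01000-
  m17 ⊆ 0-0001,01000-
  m24 ⊆ -11000,01-000
  m29 ⊆ 011101 [E]
  m32 ⊆ 10-000,100-0-,1000--
  m33 ⊆ -00-01,100--1,100-0-,1000--
  m34 ⊆ 1-0010,1000--
  m35 ⊆ 100--1,1000--
  m36 ⊆ 100-0- [E]
  m37 ⊆ -00-01,100--1,100-0-
  m39 ⊆ 1--111,100--1
  m40 ⊆ 1-1000,10-000
  m47 ⊆ -01111,1--111
  m50 ⊆ 1-0010 [E]
  m55 ⊆ 1--111 [E]
  m56 ⊆ -11000,1-1000,111-00,11100-
  m57 ⊆ 1110-1,11100-
  m59 ⊆ 111-11,1110-1
  m60 ⊆ 111-00 [E]
  m63 ⊆ 1--111,111-11
E = {-00-01, -01111, 00-001, 000110, 001100, 011101, 1--111, 1-0010, 100-0-, 111-00}
Petrick residual → -11000, 01000-, 1-1000, 100--1, 1110-1
Cover = b'c'e'f + b'cdef + bcd'e'f' + a'b'd'e'f + a'b'c'def' + a'b'cde'f' + a'bc'd'e' + a'bcde'f + adef + ac'd'ef' + acd'e'f' + ab'c'f + ab'c'e' + abce'f' + abcd'f  |cover|=15

15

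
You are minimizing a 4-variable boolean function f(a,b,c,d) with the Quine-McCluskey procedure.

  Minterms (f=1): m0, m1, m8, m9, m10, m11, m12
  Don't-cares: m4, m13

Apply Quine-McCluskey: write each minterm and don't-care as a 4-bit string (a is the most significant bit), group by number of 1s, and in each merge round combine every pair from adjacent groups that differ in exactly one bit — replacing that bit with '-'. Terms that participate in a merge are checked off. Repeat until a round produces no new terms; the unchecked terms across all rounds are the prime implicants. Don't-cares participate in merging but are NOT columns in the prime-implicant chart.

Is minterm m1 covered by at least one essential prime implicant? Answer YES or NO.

YES

[col 0] 0000*, 0001*, 0100*, 1000*, 1001*, 1010*, 1011*, 1100*, 1101*
[col 1] -000*, -001*, -100*, 0-00*, 000-*, 1-00*, 1-01*, 10-0*, 10-1*, 100-*, 101-*, 110-*
[col 2] --00, -00-, 1-0-, 10--
Prime implicants: --00, -00-, 1-0-, 10--
PI chart (minterm → PIs covering it):
  0 | --00,-00-
  1 | -00-  (sole → essential)
  8 | --00,-00-,1-0-,10--
  9 | -00-,1-0-,10--
  10 | 10--  (sole → essential)
  11 | 10--  (sole → essential)
  12 | --00,1-0-
Essential prime implicants: -00-, 10--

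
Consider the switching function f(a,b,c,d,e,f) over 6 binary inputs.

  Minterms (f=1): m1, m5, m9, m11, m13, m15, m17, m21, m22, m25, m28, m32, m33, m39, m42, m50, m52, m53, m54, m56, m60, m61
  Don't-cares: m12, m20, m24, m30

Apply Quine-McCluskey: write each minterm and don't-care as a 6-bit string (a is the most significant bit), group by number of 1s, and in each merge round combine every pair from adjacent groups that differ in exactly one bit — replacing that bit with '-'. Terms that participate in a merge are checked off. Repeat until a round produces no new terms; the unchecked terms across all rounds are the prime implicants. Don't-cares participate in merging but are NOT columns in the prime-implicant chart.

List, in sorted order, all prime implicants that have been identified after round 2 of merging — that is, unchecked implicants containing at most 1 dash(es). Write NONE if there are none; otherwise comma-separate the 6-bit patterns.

size-2^0 implicants → 000001(✓)  000101(✓)  001001(✓)  001011(✓)  001100(✓)  001101(✓)  001111(✓)  010001(✓)  010100(✓)  010101(✓)  010110(✓)  011000(✓)  011001(✓)  011100(✓)  011110(✓)  100000(✓)  100001(✓)  100111  101010  110010(✓)  110100(✓)  110101(✓)  110110(✓)  111000(✓)  111100(✓)  111101(✓)
size-2^1 implicants → -00001  -10100(✓)  -10101(✓)  -10110(✓)  -11000(✓)  -11100(✓)  0-0001(✓)  0-0101(✓)  0-1001(✓)  0-1100  00-001(✓)  00-101(✓)  000-01(✓)  001-01(✓)  001-11(✓)  0010-1(✓)  0011-1(✓)  00110-  01-001(✓)  01-100(✓)  01-110(✓)  010-01(✓)  0101-0(✓)  01010-(✓)  011-00(✓)  01100-  0111-0(✓)  10000-  11-100(✓)  11-101(✓)  110-10  1101-0(✓)  11010-(✓)  111-00(✓)  11110-(✓)
size-2^2 implicants → -1-100  -101-0  -1010-  -11-00  0--001  0-0-01  00--01  001--1  01-1-0  11-10-
Unchecked terms (primes): -00001, -1-100, -101-0, -1010-, -11-00, 0--001, 0-0-01, 0-1100, 00--01, 001--1, 00110-, 01-1-0, 01100-, 10000-, 100111, 101010, 11-10-, 110-10

-00001, 0-1100, 00110-, 01100-, 10000-, 100111, 101010, 110-10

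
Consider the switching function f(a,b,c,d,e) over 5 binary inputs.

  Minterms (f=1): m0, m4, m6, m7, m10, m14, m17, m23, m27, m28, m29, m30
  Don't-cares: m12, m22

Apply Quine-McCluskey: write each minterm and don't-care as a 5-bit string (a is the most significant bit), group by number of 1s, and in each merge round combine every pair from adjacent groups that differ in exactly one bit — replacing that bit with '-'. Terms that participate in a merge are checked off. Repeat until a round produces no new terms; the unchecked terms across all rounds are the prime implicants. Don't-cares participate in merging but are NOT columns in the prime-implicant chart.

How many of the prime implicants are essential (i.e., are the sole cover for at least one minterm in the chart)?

6

Round 0: 00000✓ 00100✓ 00110✓ 00111✓ 01010✓ 01100✓ 01110✓ 10001 10110✓ 10111✓ 11011 11100✓ 11101✓ 11110✓
Round 1: -0110✓ -0111✓ -1100✓ -1110✓ 0-100✓ 0-110✓ 00-00 001-0✓ 0011-✓ 01-10 011-0✓ 1-110✓ 1011-✓ 111-0✓ 1110-
Round 2: --110 -011- -11-0 0-1-0
PIs = {--110, -011-, -11-0, 0-1-0, 00-00, 01-10, 10001, 11011, 1110-}
Coverage chart:
  m0: 00-00 ←essential
  m4: 0-1-0,00-00
  m6: --110,-011-,0-1-0
  m7: -011- ←essential
  m10: 01-10 ←essential
  m14: --110,-11-0,0-1-0,01-10
  m17: 10001 ←essential
  m23: -011- ←essential
  m27: 11011 ←essential
  m28: -11-0,1110-
  m29: 1110- ←essential
  m30: --110,-11-0
Essential: -011-, 00-00, 01-10, 10001, 11011, 1110-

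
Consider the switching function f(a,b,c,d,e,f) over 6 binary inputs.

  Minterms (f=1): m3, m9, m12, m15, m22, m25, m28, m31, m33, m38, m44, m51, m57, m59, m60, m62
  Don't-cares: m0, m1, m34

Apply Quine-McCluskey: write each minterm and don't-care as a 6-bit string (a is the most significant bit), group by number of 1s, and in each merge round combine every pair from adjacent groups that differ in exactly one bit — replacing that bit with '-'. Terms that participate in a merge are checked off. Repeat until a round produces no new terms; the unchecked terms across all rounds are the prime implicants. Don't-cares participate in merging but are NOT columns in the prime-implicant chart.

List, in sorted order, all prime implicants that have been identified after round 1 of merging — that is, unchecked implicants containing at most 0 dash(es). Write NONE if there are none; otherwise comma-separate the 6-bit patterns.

size-2^0 implicants → 000000(✓)  000001(✓)  000011(✓)  001001(✓)  001100(✓)  001111(✓)  010110  011001(✓)  011100(✓)  011111(✓)  100001(✓)  100010(✓)  100110(✓)  101100(✓)  110011(✓)  111001(✓)  111011(✓)  111100(✓)  111110(✓)
size-2^1 implicants → -00001  -01100(✓)  -11001  -11100(✓)  0-1001  0-1100(✓)  0-1111  00-001  0000-1  00000-  1-1100(✓)  100-10  11-011  1110-1  1111-0
size-2^2 implicants → --1100
Unchecked terms (primes): --1100, -00001, -11001, 0-1001, 0-1111, 00-001, 0000-1, 00000-, 010110, 100-10, 11-011, 1110-1, 1111-0

010110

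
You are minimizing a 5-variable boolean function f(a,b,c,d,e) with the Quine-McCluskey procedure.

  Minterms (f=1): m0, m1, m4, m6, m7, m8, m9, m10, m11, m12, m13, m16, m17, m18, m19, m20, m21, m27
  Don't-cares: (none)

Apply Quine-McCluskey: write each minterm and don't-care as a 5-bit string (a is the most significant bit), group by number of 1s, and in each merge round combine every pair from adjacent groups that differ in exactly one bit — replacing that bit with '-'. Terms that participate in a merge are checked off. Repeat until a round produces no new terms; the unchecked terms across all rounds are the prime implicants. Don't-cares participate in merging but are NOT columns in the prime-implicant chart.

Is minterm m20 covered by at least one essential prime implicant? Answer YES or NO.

Round 0: 00000✓ 00001✓ 00100✓ 00110✓ 00111✓ 01000✓ 01001✓ 01010✓ 01011✓ 01100✓ 01101✓ 10000✓ 10001✓ 10010✓ 10011✓ 10100✓ 10101✓ 11011✓
Round 1: -0000✓ -0001✓ -0100✓ -1011 0-000✓ 0-001✓ 0-100✓ 00-00✓ 0000-✓ 001-0 0011- 01-00✓ 01-01✓ 010-0✓ 010-1✓ 0100-✓ 0101-✓ 0110-✓ 1-011 10-00✓ 10-01✓ 100-0✓ 100-1✓ 1000-✓ 1001-✓ 1010-✓
Round 2: -0-00 -000- 0--00 0-00- 01-0- 010-- 10-0- 100--
PIs = {-0-00, -000-, -1011, 0--00, 0-00-, 001-0, 0011-, 01-0-, 010--, 1-011, 10-0-, 100--}
Coverage chart:
  m0: -0-00,-000-,0--00,0-00-
  m1: -000-,0-00-
  m4: -0-00,0--00,001-0
  m6: 001-0,0011-
  m7: 0011- ←essential
  m8: 0--00,0-00-,01-0-,010--
  m9: 0-00-,01-0-,010--
  m10: 010-- ←essential
  m11: -1011,010--
  m12: 0--00,01-0-
  m13: 01-0- ←essential
  m16: -0-00,-000-,10-0-,100--
  m17: -000-,10-0-,100--
  m18: 100-- ←essential
  m19: 1-011,100--
  m20: -0-00,10-0-
  m21: 10-0- ←essential
  m27: -1011,1-011
Essential: 0011-, 01-0-, 010--, 10-0-, 100--

YES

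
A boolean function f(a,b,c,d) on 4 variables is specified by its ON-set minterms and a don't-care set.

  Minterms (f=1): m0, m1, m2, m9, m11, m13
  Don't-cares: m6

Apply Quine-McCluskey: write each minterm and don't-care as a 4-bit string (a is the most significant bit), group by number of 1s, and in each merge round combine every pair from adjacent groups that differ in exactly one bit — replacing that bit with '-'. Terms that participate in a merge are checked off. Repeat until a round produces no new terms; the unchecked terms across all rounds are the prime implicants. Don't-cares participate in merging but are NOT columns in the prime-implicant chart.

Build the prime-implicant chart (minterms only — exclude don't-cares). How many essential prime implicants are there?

[col 0] 0000*, 0001*, 0010*, 0110*, 1001*, 1011*, 1101*
[col 1] -001, 0-10, 00-0, 000-, 1-01, 10-1
Prime implicants: -001, 0-10, 00-0, 000-, 1-01, 10-1
PI chart (minterm → PIs covering it):
  0 | 00-0,000-
  1 | -001,000-
  2 | 0-10,00-0
  9 | -001,1-01,10-1
  11 | 10-1  (sole → essential)
  13 | 1-01  (sole → essential)
Essential prime implicants: 1-01, 10-1

2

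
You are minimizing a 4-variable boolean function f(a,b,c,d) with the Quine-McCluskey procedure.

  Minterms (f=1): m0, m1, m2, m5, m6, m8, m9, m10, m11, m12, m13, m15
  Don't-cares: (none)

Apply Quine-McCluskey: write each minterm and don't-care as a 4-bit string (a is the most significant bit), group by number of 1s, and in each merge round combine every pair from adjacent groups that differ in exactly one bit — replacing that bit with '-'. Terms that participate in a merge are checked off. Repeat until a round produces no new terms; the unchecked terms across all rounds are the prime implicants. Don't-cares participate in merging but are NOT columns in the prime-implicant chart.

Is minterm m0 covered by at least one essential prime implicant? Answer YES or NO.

size-2^0 implicants → 0000(✓)  0001(✓)  0010(✓)  0101(✓)  0110(✓)  1000(✓)  1001(✓)  1010(✓)  1011(✓)  1100(✓)  1101(✓)  1111(✓)
size-2^1 implicants → -000(✓)  -001(✓)  -010(✓)  -101(✓)  0-01(✓)  0-10  00-0(✓)  000-(✓)  1-00(✓)  1-01(✓)  1-11(✓)  10-0(✓)  10-1(✓)  100-(✓)  101-(✓)  11-1(✓)  110-(✓)
size-2^2 implicants → --01  -0-0  -00-  1--1  1-0-  10--
Unchecked terms (primes): --01, -0-0, -00-, 0-10, 1--1, 1-0-, 10--
Minterm coverage:
  m0 ⊆ -0-0,-00-
  m1 ⊆ --01,-00-
  m2 ⊆ -0-0,0-10
  m5 ⊆ --01 [E]
  m6 ⊆ 0-10 [E]
  m8 ⊆ -0-0,-00-,1-0-,10--
  m9 ⊆ --01,-00-,1--1,1-0-,10--
  m10 ⊆ -0-0,10--
  m11 ⊆ 1--1,10--
  m12 ⊆ 1-0- [E]
  m13 ⊆ --01,1--1,1-0-
  m15 ⊆ 1--1 [E]
E = {--01, 0-10, 1--1, 1-0-}

NO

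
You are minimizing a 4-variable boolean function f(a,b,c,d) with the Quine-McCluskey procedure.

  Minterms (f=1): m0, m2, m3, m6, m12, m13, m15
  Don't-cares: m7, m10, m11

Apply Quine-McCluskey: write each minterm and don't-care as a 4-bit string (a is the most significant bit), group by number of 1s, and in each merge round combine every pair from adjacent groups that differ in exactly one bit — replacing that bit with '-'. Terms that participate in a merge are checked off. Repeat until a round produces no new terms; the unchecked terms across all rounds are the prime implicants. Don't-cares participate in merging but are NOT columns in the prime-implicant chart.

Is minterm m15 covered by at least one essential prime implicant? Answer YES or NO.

Round 0: 0000✓ 0010✓ 0011✓ 0110✓ 0111✓ 1010✓ 1011✓ 1100✓ 1101✓ 1111✓
Round 1: -010✓ -011✓ -111✓ 0-10✓ 0-11✓ 00-0 001-✓ 011-✓ 1-11✓ 101-✓ 11-1 110-
Round 2: --11 -01- 0-1-
PIs = {--11, -01-, 0-1-, 00-0, 11-1, 110-}
Coverage chart:
  m0: 00-0 ←essential
  m2: -01-,0-1-,00-0
  m3: --11,-01-,0-1-
  m6: 0-1- ←essential
  m12: 110- ←essential
  m13: 11-1,110-
  m15: --11,11-1
Essential: 0-1-, 00-0, 110-

NO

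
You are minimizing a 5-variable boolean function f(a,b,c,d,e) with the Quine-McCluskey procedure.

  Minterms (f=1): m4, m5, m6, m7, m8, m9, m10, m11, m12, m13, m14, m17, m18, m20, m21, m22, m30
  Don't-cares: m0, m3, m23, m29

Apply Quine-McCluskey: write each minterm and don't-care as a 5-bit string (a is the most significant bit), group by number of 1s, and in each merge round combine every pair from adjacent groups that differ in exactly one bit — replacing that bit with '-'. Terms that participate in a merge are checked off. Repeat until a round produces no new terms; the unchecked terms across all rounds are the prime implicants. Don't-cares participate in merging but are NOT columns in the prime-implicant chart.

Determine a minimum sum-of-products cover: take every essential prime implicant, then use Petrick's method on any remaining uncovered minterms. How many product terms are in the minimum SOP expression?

Round 0: 00000✓ 00011✓ 00100✓ 00101✓ 00110✓ 00111✓ 01000✓ 01001✓ 01010✓ 01011✓ 01100✓ 01101✓ 01110✓ 10001✓ 10010✓ 10100✓ 10101✓ 10110✓ 10111✓ 11101✓ 11110✓
Round 1: -0100✓ -0101✓ -0110✓ -0111✓ -1101✓ -1110✓ 0-000✓ 0-011 0-100✓ 0-101✓ 0-110✓ 00-00✓ 00-11 001-0✓ 001-1✓ 0010-✓ 0011-✓ 01-00✓ 01-01✓ 01-10✓ 010-0✓ 010-1✓ 0100-✓ 0101-✓ 011-0✓ 0110-✓ 1-101✓ 1-110✓ 10-01 10-10 101-0✓ 101-1✓ 1010-✓ 1011-✓
Round 2: --101 --110 -01-0✓ -01-1✓ -010-✓ -011-✓ 0--00 0-1-0 0-10- 001--✓ 01--0 01-0- 010-- 101--✓
Round 3: -01--
PIs = {--101, --110, -01--, 0--00, 0-011, 0-1-0, 0-10-, 00-11, 01--0, 01-0-, 010--, 10-01, 10-10}
Coverage chart:
  m4: -01--,0--00,0-1-0,0-10-
  m5: --101,-01--,0-10-
  m6: --110,-01--,0-1-0
  m7: -01--,00-11
  m8: 0--00,01--0,01-0-,010--
  m9: 01-0-,010--
  m10: 01--0,010--
  m11: 0-011,010--
  m12: 0--00,0-1-0,0-10-,01--0,01-0-
  m13: --101,0-10-,01-0-
  m14: --110,0-1-0,01--0
  m17: 10-01 ←essential
  m18: 10-10 ←essential
  m20: -01-- ←essential
  m21: --101,-01--,10-01
  m22: --110,-01--,10-10
  m30: --110 ←essential
Essential: --110, -01--, 10-01, 10-10
Petrick residual → 0-10-, 010--
Min cover (6 terms): cde' + b'c + a'cd' + a'bc' + ab'd'e + ab'de'

6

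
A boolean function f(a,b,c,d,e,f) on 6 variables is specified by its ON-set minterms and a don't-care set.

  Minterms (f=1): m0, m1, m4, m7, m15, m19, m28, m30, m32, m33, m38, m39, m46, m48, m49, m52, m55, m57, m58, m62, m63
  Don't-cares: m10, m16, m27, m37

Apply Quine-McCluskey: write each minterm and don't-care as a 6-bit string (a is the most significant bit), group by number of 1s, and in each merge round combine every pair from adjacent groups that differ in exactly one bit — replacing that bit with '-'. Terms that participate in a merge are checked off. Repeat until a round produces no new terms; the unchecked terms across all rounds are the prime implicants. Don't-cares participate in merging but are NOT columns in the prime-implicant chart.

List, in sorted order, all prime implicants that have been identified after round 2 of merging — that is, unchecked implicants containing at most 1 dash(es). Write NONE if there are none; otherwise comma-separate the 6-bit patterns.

[col 0] 000000*, 000001*, 000100*, 000111*, 001010, 001111*, 010000*, 010011*, 011011*, 011100*, 011110*, 100000*, 100001*, 100101*, 100110*, 100111*, 101110*, 110000*, 110001*, 110100*, 110111*, 111001*, 111010*, 111110*, 111111*
[col 1] -00000*, -00001*, -00111, -10000*, -11110, 0-0000*, 00-111, 000-00, 00000-*, 01-011, 0111-0, 1-0000*, 1-0001*, 1-0111, 1-1110, 10-110, 100-01, 10000-*, 1001-1, 10011-, 11-001, 11-111, 110-00, 11000-*, 111-10, 11111-
[col 2] --0000, -0000-, 1-000-
Prime implicants: --0000, -0000-, -00111, -11110, 00-111, 000-00, 001010, 01-011, 0111-0, 1-000-, 1-0111, 1-1110, 10-110, 100-01, 1001-1, 10011-, 11-001, 11-111, 110-00, 111-10, 11111-

-00111, -11110, 00-111, 000-00, 001010, 01-011, 0111-0, 1-0111, 1-1110, 10-110, 100-01, 1001-1, 10011-, 11-001, 11-111, 110-00, 111-10, 11111-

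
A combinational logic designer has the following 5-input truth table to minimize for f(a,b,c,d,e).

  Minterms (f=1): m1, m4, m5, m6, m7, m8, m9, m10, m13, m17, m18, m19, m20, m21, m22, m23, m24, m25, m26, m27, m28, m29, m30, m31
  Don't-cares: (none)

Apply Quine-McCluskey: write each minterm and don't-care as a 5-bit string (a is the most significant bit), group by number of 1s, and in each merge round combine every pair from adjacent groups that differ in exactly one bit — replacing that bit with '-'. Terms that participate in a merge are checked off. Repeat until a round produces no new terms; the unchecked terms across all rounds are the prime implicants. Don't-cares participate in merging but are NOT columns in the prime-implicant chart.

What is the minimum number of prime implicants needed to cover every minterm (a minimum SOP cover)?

5

Round 0: 00001✓ 00100✓ 00101✓ 00110✓ 00111✓ 01000✓ 01001✓ 01010✓ 01101✓ 10001✓ 10010✓ 10011✓ 10100✓ 10101✓ 10110✓ 10111✓ 11000✓ 11001✓ 11010✓ 11011✓ 11100✓ 11101✓ 11110✓ 11111✓
Round 1: -0001✓ -0100✓ -0101✓ -0110✓ -0111✓ -1000✓ -1001✓ -1010✓ -1101✓ 0-001✓ 0-101✓ 00-01✓ 001-0✓ 001-1✓ 0010-✓ 0011-✓ 01-01✓ 010-0✓ 0100-✓ 1-001✓ 1-010✓ 1-011✓ 1-100✓ 1-101✓ 1-110✓ 1-111✓ 10-01✓ 10-10✓ 10-11✓ 100-1✓ 1001-✓ 101-0✓ 101-1✓ 1010-✓ 1011-✓ 11-00✓ 11-01✓ 11-10✓ 11-11✓ 110-0✓ 110-1✓ 1100-✓ 1101-✓ 111-0✓ 111-1✓ 1110-✓ 1111-✓
Round 2: --001✓ --101✓ -0-01✓ -01-0✓ -01-1✓ -010-✓ -011-✓ -1-01✓ -10-0 -100- 0--01✓ 001--✓ 1--01✓ 1--10✓ 1--11✓ 1-0-1✓ 1-01-✓ 1-1-0✓ 1-1-1✓ 1-10-✓ 1-11-✓ 10--1✓ 10-1-✓ 101--✓ 11--0✓ 11--1✓ 11-0-✓ 11-1-✓ 110--✓ 111--✓
Round 3: ---01 -01-- 1---1 1--1- 1-1-- 11---
PIs = {---01, -01--, -10-0, -100-, 1---1, 1--1-, 1-1--, 11---}
Coverage chart:
  m1: ---01 ←essential
  m4: -01-- ←essential
  m5: ---01,-01--
  m6: -01-- ←essential
  m7: -01-- ←essential
  m8: -10-0,-100-
  m9: ---01,-100-
  m10: -10-0 ←essential
  m13: ---01 ←essential
  m17: ---01,1---1
  m18: 1--1- ←essential
  m19: 1---1,1--1-
  m20: -01--,1-1--
  m21: ---01,-01--,1---1,1-1--
  m22: -01--,1--1-,1-1--
  m23: -01--,1---1,1--1-,1-1--
  m24: -10-0,-100-,11---
  m25: ---01,-100-,1---1,11---
  m26: -10-0,1--1-,11---
  m27: 1---1,1--1-,11---
  m28: 1-1--,11---
  m29: ---01,1---1,1-1--,11---
  m30: 1--1-,1-1--,11---
  m31: 1---1,1--1-,1-1--,11---
Essential: ---01, -01--, -10-0, 1--1-
Petrick residual → 1-1--
Min cover (5 terms): d'e + b'c + bc'e' + ad + ac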